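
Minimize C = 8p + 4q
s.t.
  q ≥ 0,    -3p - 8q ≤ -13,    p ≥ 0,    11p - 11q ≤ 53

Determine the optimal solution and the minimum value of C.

Corner points and C = 8p + 4q:
  (13/3, 0) → C = 104/3
  (53/11, 0) → C = 424/11
  (0, 13/8) → C = 13/2
The feasible region is unbounded (it extends along (0, 1), (1, 1)), but C strictly increases along every unbounded feasible direction, so there is no improving ray and the minimum is attained at a vertex.

At the optimal vertex, -3p - 8q = -13 and p = 0.
Solving simultaneously gives p = 0, q = 13/8.

p = 0, q = 13/8, minimum C = 13/2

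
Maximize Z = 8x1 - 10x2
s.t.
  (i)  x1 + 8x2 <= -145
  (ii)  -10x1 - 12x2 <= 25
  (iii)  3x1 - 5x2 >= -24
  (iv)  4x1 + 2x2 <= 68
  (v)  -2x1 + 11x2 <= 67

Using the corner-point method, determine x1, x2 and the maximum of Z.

Extreme points and Z = 8x1 - 10x2:
  (385/17, -1425/68) → Z = 13285/34
  (139/5, -108/5) → Z = 2192/5
  (433/14, -195/7) → Z = 526

The optimum lies where -10x1 - 12x2 = 25 and 4x1 + 2x2 = 68.
Solving simultaneously gives x1 = 433/14, x2 = -195/7.

x1 = 433/14, x2 = -195/7, maximum Z = 526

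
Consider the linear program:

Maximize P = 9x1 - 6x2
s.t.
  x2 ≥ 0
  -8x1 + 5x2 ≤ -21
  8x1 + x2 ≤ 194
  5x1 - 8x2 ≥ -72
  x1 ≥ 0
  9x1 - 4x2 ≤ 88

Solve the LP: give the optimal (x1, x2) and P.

x1 = 88/9, x2 = 0, maximum P = 88

Corner points and P = 9x1 - 6x2:
  (21/8, 0) → P = 189/8
  (88/9, 0) → P = 88
  (176/13, 227/13) → P = 222/13
  (248/13, 272/13) → P = 600/13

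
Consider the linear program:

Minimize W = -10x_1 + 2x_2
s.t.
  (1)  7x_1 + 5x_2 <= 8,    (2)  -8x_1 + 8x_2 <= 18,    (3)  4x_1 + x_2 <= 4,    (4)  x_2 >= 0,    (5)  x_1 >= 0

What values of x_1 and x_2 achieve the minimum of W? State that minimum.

x_1 = 1, x_2 = 0, minimum W = -10

Vertices and W = -10x_1 + 2x_2:
  (12/13, 4/13) → W = -112/13
  (0, 8/5) → W = 16/5
  (1, 0) → W = -10
  (0, 0) → W = 0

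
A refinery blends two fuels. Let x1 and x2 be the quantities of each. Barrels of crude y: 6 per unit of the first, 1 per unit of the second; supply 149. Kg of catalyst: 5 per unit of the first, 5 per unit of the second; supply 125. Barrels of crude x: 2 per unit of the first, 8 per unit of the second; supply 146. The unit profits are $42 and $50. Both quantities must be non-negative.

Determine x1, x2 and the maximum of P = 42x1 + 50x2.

x1 = 9, x2 = 16, maximum P = 1178

The binding constraints are 5x1 + 5x2 = 125 and 2x1 + 8x2 = 146.
Solving simultaneously gives x1 = 9, x2 = 16.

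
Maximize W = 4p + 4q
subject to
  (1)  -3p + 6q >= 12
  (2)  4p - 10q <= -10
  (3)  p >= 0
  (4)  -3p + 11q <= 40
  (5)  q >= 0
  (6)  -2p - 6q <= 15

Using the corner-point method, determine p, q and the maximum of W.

Vertices and W = 4p + 4q:
  (0, 2) → W = 8
  (36/5, 28/5) → W = 256/5
  (0, 40/11) → W = 160/11

The binding constraints are -3p + 6q = 12 and -3p + 11q = 40.
Solving simultaneously gives p = 36/5, q = 28/5.

p = 36/5, q = 28/5, maximum W = 256/5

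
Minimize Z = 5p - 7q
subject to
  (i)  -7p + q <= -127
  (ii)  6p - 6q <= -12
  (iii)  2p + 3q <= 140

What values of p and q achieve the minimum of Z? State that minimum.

p = 521/23, q = 726/23, minimum Z = -2477/23

At the optimal vertex, -7p + q = -127 and 2p + 3q = 140.
Solving simultaneously gives p = 521/23, q = 726/23.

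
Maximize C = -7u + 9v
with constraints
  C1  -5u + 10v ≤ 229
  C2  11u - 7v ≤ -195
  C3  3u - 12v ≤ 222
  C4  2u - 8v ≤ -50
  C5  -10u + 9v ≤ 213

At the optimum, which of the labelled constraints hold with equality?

Extreme points and C = -7u + 9v:
  (-605/37, 80/37) → C = 4955/37
  (-264/29, 393/29) → C = 5385/29
  (-627/31, 37/31) → C = 4722/31

The maximum is at (-264/29, 393/29). Substituting into each constraint, equality holds for C2 and C5; the remaining constraints have slack.

C2 and C5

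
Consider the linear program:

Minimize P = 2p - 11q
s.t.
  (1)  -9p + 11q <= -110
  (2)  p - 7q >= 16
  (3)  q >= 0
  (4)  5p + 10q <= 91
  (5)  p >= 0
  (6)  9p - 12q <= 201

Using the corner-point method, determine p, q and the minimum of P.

The optimum lies where p - 7q = 16 and q = 0.
Solving simultaneously gives p = 16, q = 0.

p = 16, q = 0, minimum P = 32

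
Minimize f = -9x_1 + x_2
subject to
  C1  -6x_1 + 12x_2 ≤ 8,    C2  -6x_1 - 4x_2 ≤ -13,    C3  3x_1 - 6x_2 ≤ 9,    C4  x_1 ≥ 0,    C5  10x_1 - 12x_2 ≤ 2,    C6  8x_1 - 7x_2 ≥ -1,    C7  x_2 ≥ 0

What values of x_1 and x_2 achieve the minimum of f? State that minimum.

x_1 = 5/2, x_2 = 23/12, minimum f = -247/12

Extreme points and f = -9x_1 + x_2:
  (31/24, 21/16) → f = -165/16
  (5/2, 23/12) → f = -247/12
  (41/28, 59/56) → f = -97/8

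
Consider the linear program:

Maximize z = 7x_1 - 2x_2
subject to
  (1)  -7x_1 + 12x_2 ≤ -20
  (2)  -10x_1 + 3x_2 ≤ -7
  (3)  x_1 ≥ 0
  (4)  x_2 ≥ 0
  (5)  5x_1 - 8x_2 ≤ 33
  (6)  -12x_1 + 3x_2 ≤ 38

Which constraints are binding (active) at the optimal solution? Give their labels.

(1) and (5)

Feasible corners and z = 7x_1 - 2x_2:
  (20/7, 0) → z = 20
  (59, 131/4) → z = 695/2
  (33/5, 0) → z = 231/5

The maximum is at (59, 131/4). Substituting into each constraint, equality holds for (1) and (5); the remaining constraints have slack.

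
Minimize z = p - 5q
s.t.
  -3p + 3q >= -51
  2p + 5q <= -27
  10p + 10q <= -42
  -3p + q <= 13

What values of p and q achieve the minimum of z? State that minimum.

p = -92/17, q = -55/17, minimum z = 183/17

The optimum lies where 2p + 5q = -27 and -3p + q = 13.
Solving simultaneously gives p = -92/17, q = -55/17.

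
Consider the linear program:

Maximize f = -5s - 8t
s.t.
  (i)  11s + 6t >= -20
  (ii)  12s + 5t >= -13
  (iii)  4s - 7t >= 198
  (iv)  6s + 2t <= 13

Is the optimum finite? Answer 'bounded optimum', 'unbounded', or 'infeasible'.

infeasible

The boundaries 11s + 6t = -20 and 12s + 5t = -13 meet at (22/17, -97/17), but that point violates 4s - 7t ≥ 198. Every candidate vertex is excluded by some other constraint, so the feasible region is empty.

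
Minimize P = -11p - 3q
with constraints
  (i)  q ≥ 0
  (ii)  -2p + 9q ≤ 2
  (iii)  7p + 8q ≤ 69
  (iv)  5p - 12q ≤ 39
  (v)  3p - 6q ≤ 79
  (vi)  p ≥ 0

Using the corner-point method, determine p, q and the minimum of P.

Corner points and P = -11p - 3q:
  (39/5, 0) → P = -429/5
  (0, 0) → P = 0
  (605/79, 152/79) → P = -7111/79
  (0, 2/9) → P = -2/3
  (285/31, 18/31) → P = -3189/31

The binding constraints are 7p + 8q = 69 and 5p - 12q = 39.
Solving simultaneously gives p = 285/31, q = 18/31.

p = 285/31, q = 18/31, minimum P = -3189/31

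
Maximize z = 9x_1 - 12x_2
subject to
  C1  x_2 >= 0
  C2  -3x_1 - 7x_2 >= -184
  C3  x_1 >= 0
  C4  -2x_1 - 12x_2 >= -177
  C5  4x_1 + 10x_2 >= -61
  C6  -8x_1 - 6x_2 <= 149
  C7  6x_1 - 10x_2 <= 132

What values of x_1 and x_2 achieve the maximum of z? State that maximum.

x_1 = 1677/46, x_2 = 399/46, maximum z = 10305/46

The binding constraints are -2x_1 - 12x_2 = -177 and 6x_1 - 10x_2 = 132.
Solving simultaneously gives x_1 = 1677/46, x_2 = 399/46.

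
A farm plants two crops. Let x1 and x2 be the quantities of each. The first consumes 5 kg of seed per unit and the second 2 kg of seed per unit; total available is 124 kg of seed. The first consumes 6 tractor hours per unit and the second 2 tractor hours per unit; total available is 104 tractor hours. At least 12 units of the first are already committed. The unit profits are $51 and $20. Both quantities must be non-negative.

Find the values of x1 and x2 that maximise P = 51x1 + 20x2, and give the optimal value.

Vertices and P = 51x1 + 20x2:
  (52/3, 0) → P = 884
  (12, 0) → P = 612
  (12, 16) → P = 932

x1 = 12, x2 = 16, maximum P = 932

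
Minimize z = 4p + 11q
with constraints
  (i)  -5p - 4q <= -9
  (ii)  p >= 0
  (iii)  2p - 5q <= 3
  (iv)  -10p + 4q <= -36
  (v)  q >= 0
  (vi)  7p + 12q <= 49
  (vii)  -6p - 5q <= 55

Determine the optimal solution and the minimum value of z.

p = 4, q = 1, minimum z = 27

Feasible corners and z = 4p + 11q:
  (4, 1) → z = 27
  (281/59, 77/59) → z = 1971/59
  (157/37, 119/74) → z = 2565/74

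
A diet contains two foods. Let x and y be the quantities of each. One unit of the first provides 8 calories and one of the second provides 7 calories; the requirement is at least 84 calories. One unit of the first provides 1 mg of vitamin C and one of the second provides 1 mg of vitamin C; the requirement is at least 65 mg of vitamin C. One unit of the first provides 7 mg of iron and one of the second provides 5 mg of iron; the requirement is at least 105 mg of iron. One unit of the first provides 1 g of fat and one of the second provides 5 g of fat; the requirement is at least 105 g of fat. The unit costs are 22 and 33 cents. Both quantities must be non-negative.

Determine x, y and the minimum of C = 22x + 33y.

x = 55, y = 10, minimum C = 1540

Extreme points and C = 22x + 33y:
  (0, 65) → C = 2145
  (105, 0) → C = 2310
  (55, 10) → C = 1540
The feasible region is unbounded (it extends along (0, 1), (1, 0)), but C strictly increases along every unbounded feasible direction, so there is no improving ray and the minimum is attained at a vertex.

At the optimal vertex, x + y = 65 and x + 5y = 105.
Solving simultaneously gives x = 55, y = 10.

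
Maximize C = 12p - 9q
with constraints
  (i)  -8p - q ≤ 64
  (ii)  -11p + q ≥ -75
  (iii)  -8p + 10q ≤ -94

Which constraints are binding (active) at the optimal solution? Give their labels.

(i) and (ii)

Feasible corners and C = 12p - 9q:
  (11/19, -1304/19) → C = 11868/19
  (-273/44, -158/11) → C = 603/11
  (328/51, -217/51) → C = 1963/17

The maximum is at (11/19, -1304/19). Substituting into each constraint, equality holds for (i) and (ii); the remaining constraints have slack.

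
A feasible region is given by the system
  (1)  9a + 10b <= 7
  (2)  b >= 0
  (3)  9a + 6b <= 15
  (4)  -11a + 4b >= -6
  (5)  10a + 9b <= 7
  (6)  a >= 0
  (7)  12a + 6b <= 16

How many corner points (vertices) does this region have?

Intersecting each pair of boundary lines and keeping only the points that satisfy every inequality leaves:
  (7/19, 7/19)
  (0, 7/10)
  (6/11, 0)
  (0, 0)
  (82/139, 17/139)

5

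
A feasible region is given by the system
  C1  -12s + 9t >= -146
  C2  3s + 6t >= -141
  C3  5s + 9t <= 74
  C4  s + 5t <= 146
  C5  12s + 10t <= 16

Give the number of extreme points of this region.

5

The feasible vertices (each the meet of two boundaries and inside every other half-plane) are:
  (-131/33, -710/33)
  (401/57, -130/19)
  (-527/3, 193/3)
  (-59, 41)
  (-298/29, 404/29)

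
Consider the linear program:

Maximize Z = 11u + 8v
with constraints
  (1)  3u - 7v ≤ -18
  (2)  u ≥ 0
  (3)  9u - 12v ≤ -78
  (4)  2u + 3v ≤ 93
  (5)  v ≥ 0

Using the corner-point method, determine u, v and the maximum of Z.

The optimum lies where 9u - 12v = -78 and 2u + 3v = 93.
Solving simultaneously gives u = 294/17, v = 331/17.

u = 294/17, v = 331/17, maximum Z = 346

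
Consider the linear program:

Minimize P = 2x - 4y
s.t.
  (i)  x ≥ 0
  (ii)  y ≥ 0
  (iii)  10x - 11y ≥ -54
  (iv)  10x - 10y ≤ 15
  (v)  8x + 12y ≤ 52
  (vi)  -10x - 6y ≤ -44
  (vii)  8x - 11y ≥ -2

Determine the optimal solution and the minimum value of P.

x = 3, y = 7/3, minimum P = -10/3

Corner points and P = 2x - 4y:
  (7/2, 2) → P = -1
  (53/16, 29/16) → P = -5/8
  (3, 7/3) → P = -10/3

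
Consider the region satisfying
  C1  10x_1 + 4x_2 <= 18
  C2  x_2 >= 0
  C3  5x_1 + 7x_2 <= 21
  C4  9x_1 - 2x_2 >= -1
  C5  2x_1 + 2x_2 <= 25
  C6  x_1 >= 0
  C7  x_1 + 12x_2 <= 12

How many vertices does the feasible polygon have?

Of the 21 pairwise boundary intersections, those satisfying every inequality are:
  (9/5, 0)
  (42/29, 51/58)
  (0, 0)
  (0, 1/2)
  (6/55, 109/110)

5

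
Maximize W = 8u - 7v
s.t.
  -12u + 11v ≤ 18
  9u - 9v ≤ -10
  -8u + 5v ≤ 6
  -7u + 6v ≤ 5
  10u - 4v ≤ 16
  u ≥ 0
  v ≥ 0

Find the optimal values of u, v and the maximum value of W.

Extreme points and W = 8u - 7v:
  (5/3, 25/9) → W = -55/9
  (92/27, 122/27) → W = -118/27
  (29/8, 81/16) → W = -103/16

u = 92/27, v = 122/27, maximum W = -118/27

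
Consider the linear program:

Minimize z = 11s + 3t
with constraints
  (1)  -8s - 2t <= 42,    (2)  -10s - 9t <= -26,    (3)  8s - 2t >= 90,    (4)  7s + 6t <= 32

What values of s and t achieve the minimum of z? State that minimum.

s = 431/46, t = -173/23, minimum z = 161/2

Feasible corners and z = 11s + 3t:
  (431/46, -173/23) → z = 161/2
  (44, -46) → z = 346
  (302/31, -187/31) → z = 2761/31

At the optimal vertex, -10s - 9t = -26 and 8s - 2t = 90.
Solving simultaneously gives s = 431/46, t = -173/23.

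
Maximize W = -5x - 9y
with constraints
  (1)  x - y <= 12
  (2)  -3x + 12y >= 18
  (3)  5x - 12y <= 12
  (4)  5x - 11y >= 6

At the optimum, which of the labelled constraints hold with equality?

Extreme points and W = -5x - 9y:
  (132/7, 48/7) → W = -156
  (21, 9) → W = -186
  (15, 21/4) → W = -489/4
  (10, 4) → W = -86

The maximum is at (10, 4). Substituting into each constraint, equality holds for (2) and (4); the remaining constraints have slack.

(2) and (4)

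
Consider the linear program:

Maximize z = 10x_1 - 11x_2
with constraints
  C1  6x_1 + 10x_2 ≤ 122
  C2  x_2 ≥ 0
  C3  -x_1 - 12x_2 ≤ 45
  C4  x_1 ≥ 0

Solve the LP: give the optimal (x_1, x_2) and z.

x_1 = 61/3, x_2 = 0, maximum z = 610/3

Feasible corners and z = 10x_1 - 11x_2:
  (61/3, 0) → z = 610/3
  (0, 61/5) → z = -671/5
  (0, 0) → z = 0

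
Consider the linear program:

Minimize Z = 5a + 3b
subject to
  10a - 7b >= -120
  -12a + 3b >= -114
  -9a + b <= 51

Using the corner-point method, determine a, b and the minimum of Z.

a = -89/5, b = -546/5, minimum Z = -2083/5

Feasible corners and Z = 5a + 3b:
  (193/9, 430/9) → Z = 2255/9
  (-237/53, 570/53) → Z = 525/53
  (-89/5, -546/5) → Z = -2083/5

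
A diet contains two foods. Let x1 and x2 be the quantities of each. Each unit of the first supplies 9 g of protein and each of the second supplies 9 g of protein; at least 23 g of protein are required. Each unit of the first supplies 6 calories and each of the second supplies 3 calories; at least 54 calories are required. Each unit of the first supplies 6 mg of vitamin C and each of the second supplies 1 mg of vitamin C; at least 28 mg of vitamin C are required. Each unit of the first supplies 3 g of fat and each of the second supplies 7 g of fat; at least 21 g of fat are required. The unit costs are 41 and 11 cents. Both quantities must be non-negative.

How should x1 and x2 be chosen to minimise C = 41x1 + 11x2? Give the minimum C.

The feasible region is unbounded (it extends along (0, 1), (1, 0)), but C strictly increases along every unbounded feasible direction, so there is no improving ray and the minimum is attained at a vertex.

The optimum lies where 6x1 + 3x2 = 54 and 6x1 + x2 = 28.
Solving simultaneously gives x1 = 5/2, x2 = 13.

x1 = 5/2, x2 = 13, minimum C = 491/2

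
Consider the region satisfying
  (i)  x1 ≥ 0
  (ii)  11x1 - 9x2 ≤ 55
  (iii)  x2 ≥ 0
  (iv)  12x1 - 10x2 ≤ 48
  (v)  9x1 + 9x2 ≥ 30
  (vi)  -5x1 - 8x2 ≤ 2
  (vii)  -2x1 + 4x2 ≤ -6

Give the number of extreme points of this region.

Pairwise boundary intersections that survive every other constraint:
  (4, 0)
  (10/3, 0)
  (33/7, 6/7)
  (29/9, 1/9)

4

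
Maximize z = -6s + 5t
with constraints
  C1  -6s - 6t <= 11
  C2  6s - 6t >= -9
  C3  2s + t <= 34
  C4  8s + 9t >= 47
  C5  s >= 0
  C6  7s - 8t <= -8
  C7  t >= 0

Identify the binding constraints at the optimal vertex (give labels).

Corner points and z = -6s + 5t:
  (65/6, 37/3) → z = -10/3
  (67/34, 59/17) → z = 94/17
  (264/23, 254/23) → z = -314/23
  (304/127, 393/127) → z = 141/127

The maximum is at (67/34, 59/17). Substituting into each constraint, equality holds for C2 and C4; the remaining constraints have slack.

C2 and C4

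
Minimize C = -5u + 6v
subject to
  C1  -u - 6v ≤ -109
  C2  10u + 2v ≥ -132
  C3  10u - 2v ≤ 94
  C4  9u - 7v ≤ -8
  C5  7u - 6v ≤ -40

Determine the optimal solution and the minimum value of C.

The feasible region is unbounded (it extends along (1, 5), (-1, 5)), but C strictly increases along every unbounded feasible direction, so there is no improving ray and the minimum is attained at a vertex.

u = 69/8, v = 803/48, minimum C = 229/4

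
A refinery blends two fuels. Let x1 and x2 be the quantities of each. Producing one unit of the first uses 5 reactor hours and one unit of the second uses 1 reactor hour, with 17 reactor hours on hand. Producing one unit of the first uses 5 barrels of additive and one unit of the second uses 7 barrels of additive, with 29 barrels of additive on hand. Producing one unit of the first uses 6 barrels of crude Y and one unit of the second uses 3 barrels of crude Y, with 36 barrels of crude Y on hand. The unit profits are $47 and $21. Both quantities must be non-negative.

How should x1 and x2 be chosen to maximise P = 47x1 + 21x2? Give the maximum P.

x1 = 3, x2 = 2, maximum P = 183

Vertices and P = 47x1 + 21x2:
  (0, 0) → P = 0
  (0, 29/7) → P = 87
  (17/5, 0) → P = 799/5
  (3, 2) → P = 183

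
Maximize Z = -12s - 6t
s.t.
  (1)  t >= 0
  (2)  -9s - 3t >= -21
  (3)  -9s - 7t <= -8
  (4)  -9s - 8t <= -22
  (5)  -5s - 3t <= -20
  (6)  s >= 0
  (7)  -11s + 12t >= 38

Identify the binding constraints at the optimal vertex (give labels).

(5) and (6)

Corner points and Z = -12s - 6t:
  (1/4, 25/4) → Z = -81/2
  (0, 7) → Z = -42
  (0, 20/3) → Z = -40

The maximum is at (0, 20/3). Substituting into each constraint, equality holds for (5) and (6); the remaining constraints have slack.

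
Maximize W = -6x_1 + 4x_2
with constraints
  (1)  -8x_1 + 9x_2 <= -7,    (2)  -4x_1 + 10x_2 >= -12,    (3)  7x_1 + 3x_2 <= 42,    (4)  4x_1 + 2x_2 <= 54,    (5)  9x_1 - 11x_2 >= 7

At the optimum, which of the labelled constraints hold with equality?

Feasible corners and W = -6x_1 + 4x_2:
  (-19/22, -17/11) → W = -1
  (2, 1) → W = -8
  (228/41, 42/41) → W = -1200/41
  (483/104, 329/104) → W = -791/52

The maximum is at (-19/22, -17/11). Substituting into each constraint, equality holds for (1) and (2); the remaining constraints have slack.

(1) and (2)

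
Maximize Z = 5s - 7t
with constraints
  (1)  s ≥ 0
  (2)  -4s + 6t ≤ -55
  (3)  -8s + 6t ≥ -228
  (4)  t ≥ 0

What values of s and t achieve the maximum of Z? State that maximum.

s = 57/2, t = 0, maximum Z = 285/2

The binding constraints are -8s + 6t = -228 and t = 0.
Solving simultaneously gives s = 57/2, t = 0.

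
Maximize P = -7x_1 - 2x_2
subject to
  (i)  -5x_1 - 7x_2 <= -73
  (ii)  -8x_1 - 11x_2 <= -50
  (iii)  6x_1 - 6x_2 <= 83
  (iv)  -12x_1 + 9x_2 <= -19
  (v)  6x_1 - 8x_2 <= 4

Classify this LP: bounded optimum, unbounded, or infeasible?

Extreme points and P = -7x_1 - 2x_2:
  (790/129, 781/129) → P = -2364/43
  (306/41, 209/41) → P = -2560/41
  (160/3, 79/2) → P = -1357/3
The feasible region has finitely many vertices and no improving ray; the maximum is -2364/43 at (790/129, 781/129).

bounded optimum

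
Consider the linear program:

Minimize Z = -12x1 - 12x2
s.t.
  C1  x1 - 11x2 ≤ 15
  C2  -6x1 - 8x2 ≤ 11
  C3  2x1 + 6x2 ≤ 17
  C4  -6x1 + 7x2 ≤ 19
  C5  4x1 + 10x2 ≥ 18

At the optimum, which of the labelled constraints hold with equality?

Vertices and Z = -12x1 - 12x2:
  (277/28, -13/28) → Z = -792/7
  (58/9, -7/9) → Z = -68
  (1/10, 14/5) → Z = -174/5
  (-8/11, 23/11) → Z = -180/11

The minimum is at (277/28, -13/28). Substituting into each constraint, equality holds for C1 and C3; the remaining constraints have slack.

C1 and C3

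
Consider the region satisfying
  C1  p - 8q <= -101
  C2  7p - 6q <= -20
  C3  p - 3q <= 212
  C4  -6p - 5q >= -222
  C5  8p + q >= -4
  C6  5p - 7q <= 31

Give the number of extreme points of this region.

Of the 15 pairwise boundary intersections, those satisfying every inequality are:
  (223/25, 687/50)
  (-133/65, 804/65)
  (1232/71, 1674/71)
  (-121/17, 900/17)

4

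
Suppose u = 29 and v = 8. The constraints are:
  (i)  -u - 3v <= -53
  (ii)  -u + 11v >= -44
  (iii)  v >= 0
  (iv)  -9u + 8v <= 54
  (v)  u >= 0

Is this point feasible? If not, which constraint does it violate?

(i): -53 ≤ -53 ✓
(ii): 59 ≥ -44 ✓
(iii): 8 ≥ 0 ✓
(iv): -197 ≤ 54 ✓
(v): 29 ≥ 0 ✓

feasible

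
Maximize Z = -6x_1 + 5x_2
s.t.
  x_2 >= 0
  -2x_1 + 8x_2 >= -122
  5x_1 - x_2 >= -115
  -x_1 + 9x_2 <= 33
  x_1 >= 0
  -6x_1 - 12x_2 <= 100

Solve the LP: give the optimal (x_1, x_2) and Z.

Vertices and Z = -6x_1 + 5x_2:
  (61, 0) → Z = -366
  (0, 0) → Z = 0
  (681/5, 94/5) → Z = -3616/5
  (0, 11/3) → Z = 55/3

x_1 = 0, x_2 = 11/3, maximum Z = 55/3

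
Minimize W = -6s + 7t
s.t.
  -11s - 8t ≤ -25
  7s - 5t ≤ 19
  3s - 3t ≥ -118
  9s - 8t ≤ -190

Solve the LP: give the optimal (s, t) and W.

The optimum lies where -11s - 8t = -25 and 9s - 8t = -190.
Solving simultaneously gives s = -33/4, t = 463/32.

s = -33/4, t = 463/32, minimum W = 4825/32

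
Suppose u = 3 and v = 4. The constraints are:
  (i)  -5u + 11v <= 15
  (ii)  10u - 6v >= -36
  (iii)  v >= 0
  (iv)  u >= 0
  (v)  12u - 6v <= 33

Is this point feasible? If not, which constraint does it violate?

not feasible — violates (i)

Constraint (i): -5u + 11v = 29, which is not ≤ 15. All other constraints are satisfied.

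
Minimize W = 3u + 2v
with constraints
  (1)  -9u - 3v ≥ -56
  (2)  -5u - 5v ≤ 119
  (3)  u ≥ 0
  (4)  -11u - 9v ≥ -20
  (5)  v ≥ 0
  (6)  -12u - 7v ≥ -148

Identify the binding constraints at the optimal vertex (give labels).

(3) and (5)

Feasible corners and W = 3u + 2v:
  (0, 20/9) → W = 40/9
  (0, 0) → W = 0
  (20/11, 0) → W = 60/11

The minimum is at (0, 0). Substituting into each constraint, equality holds for (3) and (5); the remaining constraints have slack.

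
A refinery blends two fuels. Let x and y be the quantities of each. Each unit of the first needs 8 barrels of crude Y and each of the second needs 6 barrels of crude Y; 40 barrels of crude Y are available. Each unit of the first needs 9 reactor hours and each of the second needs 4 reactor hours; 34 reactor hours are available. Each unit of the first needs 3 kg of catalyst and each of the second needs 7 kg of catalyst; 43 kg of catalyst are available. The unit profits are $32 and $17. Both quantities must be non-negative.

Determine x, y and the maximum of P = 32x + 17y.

x = 2, y = 4, maximum P = 132

Vertices and P = 32x + 17y:
  (0, 0) → P = 0
  (0, 43/7) → P = 731/7
  (34/9, 0) → P = 1088/9
  (2, 4) → P = 132
  (11/19, 112/19) → P = 2256/19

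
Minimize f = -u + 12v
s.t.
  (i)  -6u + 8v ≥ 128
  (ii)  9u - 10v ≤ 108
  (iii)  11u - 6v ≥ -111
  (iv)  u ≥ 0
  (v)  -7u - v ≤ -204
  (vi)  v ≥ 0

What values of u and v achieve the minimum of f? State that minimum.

u = 752/31, v = 1060/31, minimum f = 11968/31

Feasible corners and f = -u + 12v:
  (536/3, 150) → f = 4864/3
  (752/31, 1060/31) → f = 11968/31
  (21, 57) → f = 663
The feasible region is unbounded (it extends along (6, 11), (10, 9)), but f strictly increases along every unbounded feasible direction, so there is no improving ray and the minimum is attained at a vertex.

At the optimal vertex, -6u + 8v = 128 and -7u - v = -204.
Solving simultaneously gives u = 752/31, v = 1060/31.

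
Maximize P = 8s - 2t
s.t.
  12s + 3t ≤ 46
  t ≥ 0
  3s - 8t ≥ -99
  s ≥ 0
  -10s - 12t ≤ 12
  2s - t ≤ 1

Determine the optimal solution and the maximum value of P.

s = 49/18, t = 40/9, maximum P = 116/9

Extreme points and P = 8s - 2t:
  (71/105, 442/35) → P = -2084/105
  (49/18, 40/9) → P = 116/9
  (0, 0) → P = 0
  (1/2, 0) → P = 4
  (0, 99/8) → P = -99/4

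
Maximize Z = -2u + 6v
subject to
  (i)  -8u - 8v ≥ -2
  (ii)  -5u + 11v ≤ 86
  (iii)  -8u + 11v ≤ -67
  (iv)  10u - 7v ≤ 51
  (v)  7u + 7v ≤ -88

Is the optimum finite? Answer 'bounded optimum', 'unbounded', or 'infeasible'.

Vertices and Z = -2u + 6v:
  (-499/133, -1173/133) → Z = -6040/133
  (-37/17, -1237/119) → Z = -6904/119
The feasible region has finitely many vertices and no improving ray; the maximum is -6040/133 at (-499/133, -1173/133).

bounded optimum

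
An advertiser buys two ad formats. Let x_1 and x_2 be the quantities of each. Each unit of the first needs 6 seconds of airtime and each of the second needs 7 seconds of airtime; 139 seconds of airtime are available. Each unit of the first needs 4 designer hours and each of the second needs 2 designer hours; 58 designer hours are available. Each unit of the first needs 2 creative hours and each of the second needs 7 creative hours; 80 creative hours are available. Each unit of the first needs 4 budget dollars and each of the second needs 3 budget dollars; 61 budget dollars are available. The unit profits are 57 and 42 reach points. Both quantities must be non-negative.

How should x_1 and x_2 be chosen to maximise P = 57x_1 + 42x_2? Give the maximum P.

Vertices and P = 57x_1 + 42x_2:
  (0, 0) → P = 0
  (0, 80/7) → P = 480
  (29/2, 0) → P = 1653/2
  (13, 3) → P = 867
  (17/2, 9) → P = 1725/2

The binding constraints are 4x_1 + 2x_2 = 58 and 4x_1 + 3x_2 = 61.
Solving simultaneously gives x_1 = 13, x_2 = 3.

x_1 = 13, x_2 = 3, maximum P = 867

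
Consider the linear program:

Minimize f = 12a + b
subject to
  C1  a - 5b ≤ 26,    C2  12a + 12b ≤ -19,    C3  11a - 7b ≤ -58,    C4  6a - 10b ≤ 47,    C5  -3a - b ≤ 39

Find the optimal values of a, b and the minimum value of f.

a = -449/24, b = 137/8, minimum f = -1659/8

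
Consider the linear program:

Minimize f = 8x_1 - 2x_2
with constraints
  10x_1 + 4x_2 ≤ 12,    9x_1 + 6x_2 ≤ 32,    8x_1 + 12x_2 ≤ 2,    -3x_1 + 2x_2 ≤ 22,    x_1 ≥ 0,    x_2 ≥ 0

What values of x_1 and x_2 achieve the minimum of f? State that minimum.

Vertices and f = 8x_1 - 2x_2:
  (0, 1/6) → f = -1/3
  (1/4, 0) → f = 2
  (0, 0) → f = 0

The binding constraints are 8x_1 + 12x_2 = 2 and x_1 = 0.
Solving simultaneously gives x_1 = 0, x_2 = 1/6.

x_1 = 0, x_2 = 1/6, minimum f = -1/3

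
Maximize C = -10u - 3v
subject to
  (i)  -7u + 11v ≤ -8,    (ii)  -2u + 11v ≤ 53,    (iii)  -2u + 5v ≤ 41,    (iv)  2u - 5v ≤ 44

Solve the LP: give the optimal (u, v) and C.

u = -444/13, v = -292/13, maximum C = 5316/13

Feasible corners and C = -10u - 3v:
  (61/5, 387/55) → C = -7871/55
  (-444/13, -292/13) → C = 5316/13
  (749/12, 97/6) → C = -2018/3

At the optimal vertex, -7u + 11v = -8 and 2u - 5v = 44.
Solving simultaneously gives u = -444/13, v = -292/13.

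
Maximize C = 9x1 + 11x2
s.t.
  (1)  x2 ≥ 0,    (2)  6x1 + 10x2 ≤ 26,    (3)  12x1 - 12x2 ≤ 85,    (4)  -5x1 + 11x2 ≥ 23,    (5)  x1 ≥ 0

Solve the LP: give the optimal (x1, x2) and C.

x1 = 14/29, x2 = 67/29, maximum C = 863/29

Corner points and C = 9x1 + 11x2:
  (14/29, 67/29) → C = 863/29
  (0, 13/5) → C = 143/5
  (0, 23/11) → C = 23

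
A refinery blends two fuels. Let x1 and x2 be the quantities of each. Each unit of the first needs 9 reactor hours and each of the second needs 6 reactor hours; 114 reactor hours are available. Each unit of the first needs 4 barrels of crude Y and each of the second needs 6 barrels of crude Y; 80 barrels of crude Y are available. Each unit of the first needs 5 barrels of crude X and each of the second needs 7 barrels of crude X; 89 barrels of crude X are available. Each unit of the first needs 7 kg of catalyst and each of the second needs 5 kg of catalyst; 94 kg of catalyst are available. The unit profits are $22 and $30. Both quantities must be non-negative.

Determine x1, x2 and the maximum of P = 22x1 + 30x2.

x1 = 8, x2 = 7, maximum P = 386

Vertices and P = 22x1 + 30x2:
  (0, 0) → P = 0
  (0, 89/7) → P = 2670/7
  (38/3, 0) → P = 836/3
  (8, 7) → P = 386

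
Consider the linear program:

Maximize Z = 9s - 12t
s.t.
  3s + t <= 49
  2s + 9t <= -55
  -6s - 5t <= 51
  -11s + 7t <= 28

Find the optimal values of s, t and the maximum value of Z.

s = 296/9, t = -149/3, maximum Z = 892

Extreme points and Z = 9s - 12t:
  (496/25, -263/25) → Z = 1524/5
  (296/9, -149/3) → Z = 892
  (-46/11, -57/11) → Z = 270/11

The optimum lies where 3s + t = 49 and -6s - 5t = 51.
Solving simultaneously gives s = 296/9, t = -149/3.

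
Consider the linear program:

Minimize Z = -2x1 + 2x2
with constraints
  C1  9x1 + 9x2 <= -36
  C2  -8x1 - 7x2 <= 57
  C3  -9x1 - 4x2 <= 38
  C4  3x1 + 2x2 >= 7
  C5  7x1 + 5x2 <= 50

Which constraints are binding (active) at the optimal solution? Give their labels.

C2 and C5

Vertices and Z = -2x1 + 2x2:
  (15, -19) → Z = -68
  (35, -39) → Z = -148
  (163/5, -227/5) → Z = -156
  (635/9, -799/9) → Z = -956/3

The minimum is at (635/9, -799/9). Substituting into each constraint, equality holds for C2 and C5; the remaining constraints have slack.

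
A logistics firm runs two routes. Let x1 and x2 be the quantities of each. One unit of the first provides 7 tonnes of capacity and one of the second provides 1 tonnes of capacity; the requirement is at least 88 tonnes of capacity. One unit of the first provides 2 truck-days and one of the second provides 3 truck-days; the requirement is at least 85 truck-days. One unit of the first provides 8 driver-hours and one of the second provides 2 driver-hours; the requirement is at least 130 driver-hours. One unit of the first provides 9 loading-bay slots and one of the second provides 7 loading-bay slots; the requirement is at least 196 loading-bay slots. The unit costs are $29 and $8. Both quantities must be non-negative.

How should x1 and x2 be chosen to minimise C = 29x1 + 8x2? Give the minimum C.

x1 = 11, x2 = 21, minimum C = 487

Feasible corners and C = 29x1 + 8x2:
  (0, 88) → C = 704
  (85/2, 0) → C = 2465/2
  (23/3, 103/3) → C = 497
  (11, 21) → C = 487
The feasible region is unbounded (it extends along (0, 1), (1, 0)), but C strictly increases along every unbounded feasible direction, so there is no improving ray and the minimum is attained at a vertex.

The binding constraints are 2x1 + 3x2 = 85 and 8x1 + 2x2 = 130.
Solving simultaneously gives x1 = 11, x2 = 21.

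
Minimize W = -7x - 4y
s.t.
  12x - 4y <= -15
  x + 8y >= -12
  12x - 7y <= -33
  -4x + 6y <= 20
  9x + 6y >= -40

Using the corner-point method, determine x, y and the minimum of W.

x = -29/22, y = 27/11, minimum W = -13/22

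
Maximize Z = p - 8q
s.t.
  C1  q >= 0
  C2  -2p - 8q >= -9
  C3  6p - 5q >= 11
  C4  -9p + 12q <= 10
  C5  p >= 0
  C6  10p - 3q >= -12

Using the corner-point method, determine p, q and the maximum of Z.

Vertices and Z = p - 8q:
  (9/2, 0) → Z = 9/2
  (11/6, 0) → Z = 11/6
  (133/58, 16/29) → Z = -123/58

The binding constraints are q = 0 and -2p - 8q = -9.
Solving simultaneously gives p = 9/2, q = 0.

p = 9/2, q = 0, maximum Z = 9/2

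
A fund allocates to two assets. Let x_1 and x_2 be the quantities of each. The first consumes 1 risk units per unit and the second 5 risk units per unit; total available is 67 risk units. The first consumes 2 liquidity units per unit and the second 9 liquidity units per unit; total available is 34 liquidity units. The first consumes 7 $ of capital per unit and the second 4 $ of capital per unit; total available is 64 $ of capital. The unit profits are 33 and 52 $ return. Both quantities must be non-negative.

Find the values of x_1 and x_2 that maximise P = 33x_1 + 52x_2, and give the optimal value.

x_1 = 8, x_2 = 2, maximum P = 368

Extreme points and P = 33x_1 + 52x_2:
  (0, 0) → P = 0
  (0, 34/9) → P = 1768/9
  (64/7, 0) → P = 2112/7
  (8, 2) → P = 368

The binding constraints are 2x_1 + 9x_2 = 34 and 7x_1 + 4x_2 = 64.
Solving simultaneously gives x_1 = 8, x_2 = 2.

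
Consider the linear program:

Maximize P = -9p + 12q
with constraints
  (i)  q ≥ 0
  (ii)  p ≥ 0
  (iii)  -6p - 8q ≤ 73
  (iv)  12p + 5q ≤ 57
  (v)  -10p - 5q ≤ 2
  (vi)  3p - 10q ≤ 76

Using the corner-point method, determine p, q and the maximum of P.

Feasible corners and P = -9p + 12q:
  (0, 0) → P = 0
  (19/4, 0) → P = -171/4
  (0, 57/5) → P = 684/5

At the optimal vertex, p = 0 and 12p + 5q = 57.
Solving simultaneously gives p = 0, q = 57/5.

p = 0, q = 57/5, maximum P = 684/5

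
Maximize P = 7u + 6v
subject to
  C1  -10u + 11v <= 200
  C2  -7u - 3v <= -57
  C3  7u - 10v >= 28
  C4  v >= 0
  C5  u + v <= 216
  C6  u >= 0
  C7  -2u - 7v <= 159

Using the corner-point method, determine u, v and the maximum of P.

u = 216, v = 0, maximum P = 1512

Extreme points and P = 7u + 6v:
  (654/91, 29/13) → P = 828/13
  (57/7, 0) → P = 57
  (2188/17, 1484/17) → P = 24220/17
  (216, 0) → P = 1512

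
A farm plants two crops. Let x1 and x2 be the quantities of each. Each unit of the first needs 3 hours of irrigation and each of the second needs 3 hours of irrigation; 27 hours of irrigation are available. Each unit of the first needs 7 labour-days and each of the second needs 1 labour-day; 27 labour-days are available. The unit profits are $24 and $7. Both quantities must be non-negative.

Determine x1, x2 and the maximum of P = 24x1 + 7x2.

Extreme points and P = 24x1 + 7x2:
  (0, 0) → P = 0
  (0, 9) → P = 63
  (27/7, 0) → P = 648/7
  (3, 6) → P = 114

The optimum lies where 3x1 + 3x2 = 27 and 7x1 + x2 = 27.
Solving simultaneously gives x1 = 3, x2 = 6.

x1 = 3, x2 = 6, maximum P = 114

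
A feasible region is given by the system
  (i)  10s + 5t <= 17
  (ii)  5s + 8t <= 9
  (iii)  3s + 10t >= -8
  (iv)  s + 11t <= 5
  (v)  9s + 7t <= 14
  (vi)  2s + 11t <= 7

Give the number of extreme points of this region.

Of the 15 pairwise boundary intersections, those satisfying every inequality are:
  (42/17, -131/85)
  (49/25, -13/25)
  (59/47, 16/47)
  (49/37, 11/37)
  (-6, 1)

5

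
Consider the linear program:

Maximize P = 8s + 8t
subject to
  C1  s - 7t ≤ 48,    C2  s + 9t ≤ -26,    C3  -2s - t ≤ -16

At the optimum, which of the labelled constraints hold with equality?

C1 and C2

Extreme points and P = 8s + 8t:
  (125/8, -37/8) → P = 88
  (32/3, -16/3) → P = 128/3
  (10, -4) → P = 48

The maximum is at (125/8, -37/8). Substituting into each constraint, equality holds for C1 and C2; the remaining constraints have slack.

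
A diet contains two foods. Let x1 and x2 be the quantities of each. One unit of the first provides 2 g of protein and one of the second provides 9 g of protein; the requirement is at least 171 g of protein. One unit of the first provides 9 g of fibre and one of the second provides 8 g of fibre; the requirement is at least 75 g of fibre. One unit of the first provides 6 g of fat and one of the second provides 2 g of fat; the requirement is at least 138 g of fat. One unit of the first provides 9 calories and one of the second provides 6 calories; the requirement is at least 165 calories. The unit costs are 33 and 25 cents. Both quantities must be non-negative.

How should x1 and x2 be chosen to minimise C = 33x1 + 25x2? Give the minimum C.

Feasible corners and C = 33x1 + 25x2:
  (0, 69) → C = 1725
  (171/2, 0) → C = 5643/2
  (18, 15) → C = 969
The feasible region is unbounded (it extends along (0, 1), (1, 0)), but C strictly increases along every unbounded feasible direction, so there is no improving ray and the minimum is attained at a vertex.

x1 = 18, x2 = 15, minimum C = 969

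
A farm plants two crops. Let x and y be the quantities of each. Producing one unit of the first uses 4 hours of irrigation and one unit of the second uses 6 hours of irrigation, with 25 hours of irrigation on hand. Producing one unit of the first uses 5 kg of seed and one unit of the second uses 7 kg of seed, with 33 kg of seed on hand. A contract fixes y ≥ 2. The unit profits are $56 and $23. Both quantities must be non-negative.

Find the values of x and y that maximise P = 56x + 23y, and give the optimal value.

x = 13/4, y = 2, maximum P = 228

Feasible corners and P = 56x + 23y:
  (0, 25/6) → P = 575/6
  (0, 2) → P = 46
  (13/4, 2) → P = 228

The optimum lies where 4x + 6y = 25 and y = 2.
Solving simultaneously gives x = 13/4, y = 2.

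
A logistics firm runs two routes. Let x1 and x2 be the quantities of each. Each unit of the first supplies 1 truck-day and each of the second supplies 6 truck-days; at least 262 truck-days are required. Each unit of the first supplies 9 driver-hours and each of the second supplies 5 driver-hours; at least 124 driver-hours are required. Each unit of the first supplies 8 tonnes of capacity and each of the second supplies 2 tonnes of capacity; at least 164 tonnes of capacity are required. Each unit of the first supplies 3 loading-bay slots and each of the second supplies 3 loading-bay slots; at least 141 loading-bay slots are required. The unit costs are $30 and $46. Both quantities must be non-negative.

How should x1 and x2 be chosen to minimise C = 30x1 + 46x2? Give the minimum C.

Feasible corners and C = 30x1 + 46x2:
  (0, 82) → C = 3772
  (262, 0) → C = 7860
  (10, 42) → C = 2232
The feasible region is unbounded (it extends along (0, 1), (1, 0)), but C strictly increases along every unbounded feasible direction, so there is no improving ray and the minimum is attained at a vertex.

The binding constraints are x1 + 6x2 = 262 and 8x1 + 2x2 = 164.
Solving simultaneously gives x1 = 10, x2 = 42.

x1 = 10, x2 = 42, minimum C = 2232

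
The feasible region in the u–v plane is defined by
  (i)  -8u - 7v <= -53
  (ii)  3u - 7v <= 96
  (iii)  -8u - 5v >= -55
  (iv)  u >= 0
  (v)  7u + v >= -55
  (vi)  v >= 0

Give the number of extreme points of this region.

Pairwise boundary intersections that survive every other constraint:
  (0, 53/7)
  (53/8, 0)
  (0, 11)
  (55/8, 0)

4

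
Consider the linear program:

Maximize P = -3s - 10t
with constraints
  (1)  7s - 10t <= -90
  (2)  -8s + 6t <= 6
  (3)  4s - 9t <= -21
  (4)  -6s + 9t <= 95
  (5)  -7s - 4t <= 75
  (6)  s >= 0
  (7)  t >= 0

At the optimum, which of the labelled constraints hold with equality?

(1) and (2)

Extreme points and P = -3s - 10t:
  (240/19, 339/19) → P = -4110/19
  (140/3, 125/3) → P = -1670/3
  (43/3, 181/9) → P = -2197/9

The maximum is at (240/19, 339/19). Substituting into each constraint, equality holds for (1) and (2); the remaining constraints have slack.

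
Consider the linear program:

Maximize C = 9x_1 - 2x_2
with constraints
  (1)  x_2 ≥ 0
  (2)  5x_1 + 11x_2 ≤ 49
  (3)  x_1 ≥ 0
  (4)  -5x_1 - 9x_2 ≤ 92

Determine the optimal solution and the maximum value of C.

x_1 = 49/5, x_2 = 0, maximum C = 441/5

Feasible corners and C = 9x_1 - 2x_2:
  (49/5, 0) → C = 441/5
  (0, 0) → C = 0
  (0, 49/11) → C = -98/11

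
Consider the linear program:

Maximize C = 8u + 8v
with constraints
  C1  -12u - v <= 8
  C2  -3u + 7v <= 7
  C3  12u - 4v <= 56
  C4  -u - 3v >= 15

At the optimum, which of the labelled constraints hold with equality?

Corner points and C = 8u + 8v:
  (2/5, -64/5) → C = -496/5
  (-9/35, -172/35) → C = -1448/35
  (27/10, -59/10) → C = -128/5

The maximum is at (27/10, -59/10). Substituting into each constraint, equality holds for C3 and C4; the remaining constraints have slack.

C3 and C4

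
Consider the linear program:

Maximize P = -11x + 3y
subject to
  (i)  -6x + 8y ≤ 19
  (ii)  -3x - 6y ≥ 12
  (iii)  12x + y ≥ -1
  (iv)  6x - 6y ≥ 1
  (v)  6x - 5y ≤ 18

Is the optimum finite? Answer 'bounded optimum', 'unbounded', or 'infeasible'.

Vertices and P = -11x + 3y:
  (2/23, -47/23) → P = -163/23
  (16/17, -42/17) → P = -302/17
  (13/66, -37/11) → P = -809/66
The feasible region has finitely many vertices and no improving ray; the maximum is -163/23 at (2/23, -47/23).

bounded optimum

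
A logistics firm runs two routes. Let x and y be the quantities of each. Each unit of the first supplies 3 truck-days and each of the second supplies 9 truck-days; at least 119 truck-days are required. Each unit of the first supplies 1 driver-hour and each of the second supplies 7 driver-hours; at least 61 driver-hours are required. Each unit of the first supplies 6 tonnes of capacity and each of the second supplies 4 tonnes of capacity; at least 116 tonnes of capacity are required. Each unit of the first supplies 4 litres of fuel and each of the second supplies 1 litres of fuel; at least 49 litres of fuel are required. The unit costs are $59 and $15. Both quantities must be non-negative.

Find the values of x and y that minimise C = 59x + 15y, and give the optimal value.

Vertices and C = 59x + 15y:
  (0, 49) → C = 735
  (61, 0) → C = 3599
  (71/3, 16/3) → C = 4429/3
  (284/21, 61/7) → C = 19501/21
  (8, 17) → C = 727
The feasible region is unbounded (it extends along (0, 1), (1, 0)), but C strictly increases along every unbounded feasible direction, so there is no improving ray and the minimum is attained at a vertex.

At the optimal vertex, 6x + 4y = 116 and 4x + y = 49.
Solving simultaneously gives x = 8, y = 17.

x = 8, y = 17, minimum C = 727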